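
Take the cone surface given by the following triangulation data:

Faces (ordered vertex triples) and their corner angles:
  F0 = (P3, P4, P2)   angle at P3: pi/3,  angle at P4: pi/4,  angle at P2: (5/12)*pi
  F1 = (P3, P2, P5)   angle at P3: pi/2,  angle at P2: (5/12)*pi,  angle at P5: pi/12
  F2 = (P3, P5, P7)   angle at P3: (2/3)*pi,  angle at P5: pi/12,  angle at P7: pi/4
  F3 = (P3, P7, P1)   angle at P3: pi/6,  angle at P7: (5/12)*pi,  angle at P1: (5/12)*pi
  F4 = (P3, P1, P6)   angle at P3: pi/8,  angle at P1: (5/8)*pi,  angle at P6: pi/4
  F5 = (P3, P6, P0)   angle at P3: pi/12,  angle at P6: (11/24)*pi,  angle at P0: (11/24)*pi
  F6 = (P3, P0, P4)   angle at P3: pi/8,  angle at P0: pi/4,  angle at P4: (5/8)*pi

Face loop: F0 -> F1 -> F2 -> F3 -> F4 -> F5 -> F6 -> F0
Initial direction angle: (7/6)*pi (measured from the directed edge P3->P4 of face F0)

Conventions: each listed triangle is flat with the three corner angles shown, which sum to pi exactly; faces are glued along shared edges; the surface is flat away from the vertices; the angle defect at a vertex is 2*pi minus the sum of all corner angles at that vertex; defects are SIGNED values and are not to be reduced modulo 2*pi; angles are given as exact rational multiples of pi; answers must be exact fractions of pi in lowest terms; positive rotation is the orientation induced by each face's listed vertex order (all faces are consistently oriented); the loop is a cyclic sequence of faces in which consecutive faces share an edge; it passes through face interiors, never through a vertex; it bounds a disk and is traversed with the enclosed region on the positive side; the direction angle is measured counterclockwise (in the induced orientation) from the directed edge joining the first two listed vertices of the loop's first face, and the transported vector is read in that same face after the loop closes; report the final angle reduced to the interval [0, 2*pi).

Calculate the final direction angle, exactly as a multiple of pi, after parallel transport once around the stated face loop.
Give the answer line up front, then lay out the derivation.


Answer: final direction angle = (7/6)*pi

enclosed vertex P3: corner angles sum to 2*pi, defect = 2*pi - 2*pi = 0
adding the enclosed defects to the starting angle (mod 2*pi, induced orientation) gives the holonomy
final angle = (7/6)*pi + 0 = (7/6)*pi (mod 2*pi)


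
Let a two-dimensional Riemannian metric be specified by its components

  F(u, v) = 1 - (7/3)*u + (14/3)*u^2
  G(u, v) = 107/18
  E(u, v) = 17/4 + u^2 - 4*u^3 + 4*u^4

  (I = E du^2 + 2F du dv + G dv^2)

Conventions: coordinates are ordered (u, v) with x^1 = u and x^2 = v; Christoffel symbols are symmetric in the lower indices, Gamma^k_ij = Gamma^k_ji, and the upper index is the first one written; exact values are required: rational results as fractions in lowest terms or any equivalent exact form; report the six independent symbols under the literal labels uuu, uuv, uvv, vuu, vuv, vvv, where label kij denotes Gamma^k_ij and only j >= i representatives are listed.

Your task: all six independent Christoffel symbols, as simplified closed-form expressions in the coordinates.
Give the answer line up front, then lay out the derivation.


Answer: Gamma_uuu = (288*u^3 - 216*u^2 - 636*u + 168)/(144*u^4 - 144*u^3 - 636*u^2 + 336*u + 1747), Gamma_uuv = 0, Gamma_uvv = 0, Gamma_vuu = (-576*u^3 + 432*u^2 + 2784*u - 714)/(144*u^4 - 144*u^3 - 636*u^2 + 336*u + 1747), Gamma_vuv = 0, Gamma_vvv = 0

E = 17/4 + u^2 - 4*u^3 + 4*u^4; F = 1 - (7/3)*u + (14/3)*u^2; G = 107/18
Gamma^k_ij = (1/2) g^{kl} (d_i g_jl + d_j g_il - d_l g_ij), with g^inv = (1/(EG-F^2)) [[G, -F], [-F, E]]
first partials: E_u = 2*u - 12*u^2 + 16*u^3, E_v = 0, F_u = -7/3 + (28/3)*u, F_v = 0, G_u = 0, G_v = 0
D = EG - F^2 = 1747/72 + (14/3)*u - (53/6)*u^2 - 2*u^3 + 2*u^4
expanded: Gamma^u_uu = (G E_u - 2F F_u + F E_v)/(2D), Gamma^u_uv = (G E_v - F G_u)/(2D), Gamma^u_vv = (2G F_v - G G_u - F G_v)/(2D), Gamma^v_uu = (2E F_u - E E_v - F E_u)/(2D), Gamma^v_uv = (E G_u - F E_v)/(2D), Gamma^v_vv = (E G_v - 2F F_v + F G_u)/(2D); substitute and cancel common factors


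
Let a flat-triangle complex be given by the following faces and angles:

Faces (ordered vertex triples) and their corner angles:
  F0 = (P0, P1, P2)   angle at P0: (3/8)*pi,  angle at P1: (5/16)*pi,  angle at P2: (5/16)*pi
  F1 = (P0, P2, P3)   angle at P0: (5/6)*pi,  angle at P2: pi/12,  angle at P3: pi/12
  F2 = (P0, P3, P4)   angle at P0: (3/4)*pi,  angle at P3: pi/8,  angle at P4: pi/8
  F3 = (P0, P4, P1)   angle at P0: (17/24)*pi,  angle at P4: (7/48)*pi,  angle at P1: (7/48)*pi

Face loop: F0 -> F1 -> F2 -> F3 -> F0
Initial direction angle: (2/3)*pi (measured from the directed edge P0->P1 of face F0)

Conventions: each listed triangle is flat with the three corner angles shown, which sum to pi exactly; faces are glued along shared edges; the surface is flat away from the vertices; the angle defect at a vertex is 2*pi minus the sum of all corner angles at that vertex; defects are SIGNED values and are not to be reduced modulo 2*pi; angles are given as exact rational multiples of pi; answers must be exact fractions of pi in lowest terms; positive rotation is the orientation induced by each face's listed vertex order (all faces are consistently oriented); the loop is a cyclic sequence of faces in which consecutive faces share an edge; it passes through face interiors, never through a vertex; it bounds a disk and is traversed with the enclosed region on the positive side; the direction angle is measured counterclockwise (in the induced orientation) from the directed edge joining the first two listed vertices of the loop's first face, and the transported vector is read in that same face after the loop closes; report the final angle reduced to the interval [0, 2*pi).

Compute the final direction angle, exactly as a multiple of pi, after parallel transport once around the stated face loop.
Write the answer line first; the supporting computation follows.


Answer: final direction angle = 0

enclosed vertex P0: corner angles sum to (8/3)*pi, defect = 2*pi - (8/3)*pi = (-2/3)*pi
transport around the loop rotates by the sum of enclosed defects; add to the initial angle mod 2*pi
final angle = (2/3)*pi - (2/3)*pi = 0 (mod 2*pi)


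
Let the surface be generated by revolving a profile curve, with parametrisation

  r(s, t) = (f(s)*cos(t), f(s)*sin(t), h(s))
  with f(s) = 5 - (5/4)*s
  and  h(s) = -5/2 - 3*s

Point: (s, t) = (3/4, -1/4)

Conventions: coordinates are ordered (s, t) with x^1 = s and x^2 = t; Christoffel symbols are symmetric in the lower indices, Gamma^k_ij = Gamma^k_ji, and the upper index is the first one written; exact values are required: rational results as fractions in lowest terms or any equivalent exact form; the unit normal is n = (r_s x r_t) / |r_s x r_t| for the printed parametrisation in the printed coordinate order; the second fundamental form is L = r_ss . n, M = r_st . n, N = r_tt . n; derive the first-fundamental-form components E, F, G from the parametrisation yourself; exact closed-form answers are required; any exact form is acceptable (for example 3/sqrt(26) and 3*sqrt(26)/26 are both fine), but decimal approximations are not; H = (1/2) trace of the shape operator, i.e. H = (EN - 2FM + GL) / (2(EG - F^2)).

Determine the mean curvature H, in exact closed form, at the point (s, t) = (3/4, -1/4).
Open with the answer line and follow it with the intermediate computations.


Answer: H = -96/845

f = 65/16, f' = -5/4, f'' = 0, h' = -3, h'' = 0
E = 169/16, F = 0, G = 4225/256; answer radicand W^2 = 169/16
unnormalised second-form numerators: l = 0, m = 0, n = -195/16; L = l/sqrt(169/16), and similarly M = m/sqrt(W^2), N = n/sqrt(W^2)
H = (E*n - 2*F*m + G*l) / (2*(EG - F^2)*sqrt(W^2)); E*n - 2*F*m + G*l = -32955/256, EG - F^2 = 714025/4096, so H = (-24/65)/sqrt(169/16)


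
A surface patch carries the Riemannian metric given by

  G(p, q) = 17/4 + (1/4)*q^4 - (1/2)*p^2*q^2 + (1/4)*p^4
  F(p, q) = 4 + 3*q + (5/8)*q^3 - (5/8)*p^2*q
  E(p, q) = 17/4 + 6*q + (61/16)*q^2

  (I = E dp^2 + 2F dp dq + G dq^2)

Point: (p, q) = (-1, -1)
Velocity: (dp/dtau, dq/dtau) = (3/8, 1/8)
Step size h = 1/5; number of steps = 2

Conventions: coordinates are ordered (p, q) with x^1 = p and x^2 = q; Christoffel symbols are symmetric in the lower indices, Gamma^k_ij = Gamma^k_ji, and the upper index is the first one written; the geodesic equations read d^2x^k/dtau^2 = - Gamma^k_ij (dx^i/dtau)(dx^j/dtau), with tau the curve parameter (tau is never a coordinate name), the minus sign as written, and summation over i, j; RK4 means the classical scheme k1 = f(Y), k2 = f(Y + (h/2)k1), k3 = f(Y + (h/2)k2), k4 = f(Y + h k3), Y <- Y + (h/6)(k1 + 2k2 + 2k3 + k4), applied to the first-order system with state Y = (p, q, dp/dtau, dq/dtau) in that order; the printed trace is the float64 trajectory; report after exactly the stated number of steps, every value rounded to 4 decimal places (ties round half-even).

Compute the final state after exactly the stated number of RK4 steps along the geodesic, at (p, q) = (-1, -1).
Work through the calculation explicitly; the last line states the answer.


f(Y) = (dp/dtau, dq/dtau, -Gamma^p_ij Y'^i Y'^j, -Gamma^q_ij Y'^i Y'^j) with the Gammas evaluated at the stage position; h = 0.200000; intermediate values shown to 6 dp
step 0: p = -1.0000, q = -1.0000, dp/dtau = 0.3750, dq/dtau = 0.1250
step 1:
  k1: at (p, q) = (-1.000000, -1.000000), (dp/dtau, dq/dtau) = (0.375000, 0.125000); Gamma_ppp = 0.056338, Gamma_ppq = -0.444668, Gamma_pqq = 2.325956, Gamma_qpp = -0.116197, Gamma_qpq = 0.104628, Gamma_qqq = -0.547284; k1 = (0.375000, 0.125000, -0.002578, 0.015083)
  k2: at (p, q) = (-0.962500, -0.987500), (dp/dtau, dq/dtau) = (0.374742, 0.126508); Gamma_ppp = 0.055604, Gamma_ppq = -0.427048, Gamma_pqq = 2.345680, Gamma_qpp = -0.112751, Gamma_qpq = 0.106732, Gamma_qqq = -0.561601; k2 = (0.374742, 0.126508, -0.004859, 0.014702)
  k3: at (p, q) = (-0.962526, -0.987349), (dp/dtau, dq/dtau) = (0.374514, 0.126470); Gamma_ppp = 0.055714, Gamma_ppq = -0.426840, Gamma_pqq = 2.346140, Gamma_qpp = -0.112886, Gamma_qpq = 0.106711, Gamma_qqq = -0.562040; k3 = (0.374514, 0.126470, -0.004906, 0.014714)
  k4: at (p, q) = (-0.925097, -0.974706), (dp/dtau, dq/dtau) = (0.374019, 0.127943); Gamma_ppp = 0.055314, Gamma_ppq = -0.408174, Gamma_pqq = 2.367481, Gamma_qpp = -0.109917, Gamma_qpq = 0.108015, Gamma_qqq = -0.577847; k4 = (0.374019, 0.127943, -0.007427, 0.014498)
  Y <- Y + (h/6)(k1 + 2k2 + 2k3 + k4): p = -0.9251, q = -0.9747, dp/dtau = 0.3740, dq/dtau = 0.1279
step 2:
  k1: at (p, q) = (-0.925082, -0.974703), (dp/dtau, dq/dtau) = (0.374016, 0.127947); Gamma_ppp = 0.055312, Gamma_ppq = -0.408170, Gamma_pqq = 2.367483, Gamma_qpp = -0.109914, Gamma_qpq = 0.108016, Gamma_qqq = -0.577847; k1 = (0.374016, 0.127947, -0.007429, 0.014497)
  k2: at (p, q) = (-0.887681, -0.961909), (dp/dtau, dq/dtau) = (0.373273, 0.129397); Gamma_ppp = 0.055247, Gamma_ppq = -0.388425, Gamma_pqq = 2.390433, Gamma_qpp = -0.107424, Gamma_qpq = 0.108512, Gamma_qqq = -0.595181; k2 = (0.373273, 0.129397, -0.010200, 0.014451)
  k3: at (p, q) = (-0.887755, -0.961764), (dp/dtau, dq/dtau) = (0.372996, 0.129392); Gamma_ppp = 0.055368, Gamma_ppq = -0.388209, Gamma_pqq = 2.390891, Gamma_qpp = -0.107576, Gamma_qpq = 0.108482, Gamma_qqq = -0.595638; k3 = (0.372996, 0.129392, -0.010260, 0.014468)
  k4: at (p, q) = (-0.850483, -0.948825), (dp/dtau, dq/dtau) = (0.371963, 0.130841); Gamma_ppp = 0.055669, Gamma_ppq = -0.367357, Gamma_pqq = 2.415456, Gamma_qpp = -0.105612, Gamma_qpq = 0.108143, Gamma_qqq = -0.614580; k4 = (0.371963, 0.130841, -0.013296, 0.014607)
  Y <- Y + (h/6)(k1 + 2k2 + 2k3 + k4): p = -0.8505, q = -0.9488, dp/dtau = 0.3720, dq/dtau = 0.1308

Answer: p = -0.8505, q = -0.9488, dp/dtau = 0.3720, dq/dtau = 0.1308


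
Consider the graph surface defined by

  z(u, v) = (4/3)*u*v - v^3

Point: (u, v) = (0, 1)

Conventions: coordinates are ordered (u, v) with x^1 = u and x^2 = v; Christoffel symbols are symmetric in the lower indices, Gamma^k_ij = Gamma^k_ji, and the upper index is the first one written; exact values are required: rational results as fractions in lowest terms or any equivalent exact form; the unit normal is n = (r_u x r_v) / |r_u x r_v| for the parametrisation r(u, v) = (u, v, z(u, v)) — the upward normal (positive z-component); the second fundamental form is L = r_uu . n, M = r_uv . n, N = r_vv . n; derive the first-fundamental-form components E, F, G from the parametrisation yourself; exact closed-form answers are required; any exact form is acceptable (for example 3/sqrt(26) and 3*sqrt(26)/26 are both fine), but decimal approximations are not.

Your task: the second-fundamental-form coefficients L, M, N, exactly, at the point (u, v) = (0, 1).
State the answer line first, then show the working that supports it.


Answer: L = 0, M = 2*sqrt(106)/53, N = -9*sqrt(106)/53

z_u = 4/3, z_v = -3, z_uu = 0, z_uv = 4/3, z_vv = -6
E = 25/9, F = -4, G = 10; answer radicand W^2 = 106/9
unnormalised second-form numerators: l = 0, m = 4/3, n = -6; L = l/sqrt(106/9), and similarly M = m/sqrt(W^2), N = n/sqrt(W^2)


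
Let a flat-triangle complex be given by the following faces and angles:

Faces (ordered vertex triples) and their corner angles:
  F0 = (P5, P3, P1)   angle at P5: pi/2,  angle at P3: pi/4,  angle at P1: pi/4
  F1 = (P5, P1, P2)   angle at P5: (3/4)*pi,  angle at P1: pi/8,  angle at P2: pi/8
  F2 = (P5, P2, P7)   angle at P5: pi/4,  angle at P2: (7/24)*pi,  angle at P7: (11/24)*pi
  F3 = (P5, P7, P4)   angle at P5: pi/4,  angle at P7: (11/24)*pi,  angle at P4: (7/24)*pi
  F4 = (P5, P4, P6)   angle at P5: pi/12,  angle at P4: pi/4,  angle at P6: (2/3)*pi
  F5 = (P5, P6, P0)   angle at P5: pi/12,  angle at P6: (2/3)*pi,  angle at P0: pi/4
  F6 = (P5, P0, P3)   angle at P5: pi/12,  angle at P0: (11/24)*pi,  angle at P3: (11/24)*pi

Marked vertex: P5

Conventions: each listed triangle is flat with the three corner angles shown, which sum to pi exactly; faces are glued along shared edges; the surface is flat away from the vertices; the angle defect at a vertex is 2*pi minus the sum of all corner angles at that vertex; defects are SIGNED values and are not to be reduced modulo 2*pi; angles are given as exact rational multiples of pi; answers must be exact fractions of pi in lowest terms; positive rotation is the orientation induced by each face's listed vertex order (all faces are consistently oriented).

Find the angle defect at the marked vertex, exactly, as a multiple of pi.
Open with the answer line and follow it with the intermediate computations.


Answer: defect(P5) = 0

Sum of corner angles at P5: 2*pi
defect = 2*pi - 2*pi


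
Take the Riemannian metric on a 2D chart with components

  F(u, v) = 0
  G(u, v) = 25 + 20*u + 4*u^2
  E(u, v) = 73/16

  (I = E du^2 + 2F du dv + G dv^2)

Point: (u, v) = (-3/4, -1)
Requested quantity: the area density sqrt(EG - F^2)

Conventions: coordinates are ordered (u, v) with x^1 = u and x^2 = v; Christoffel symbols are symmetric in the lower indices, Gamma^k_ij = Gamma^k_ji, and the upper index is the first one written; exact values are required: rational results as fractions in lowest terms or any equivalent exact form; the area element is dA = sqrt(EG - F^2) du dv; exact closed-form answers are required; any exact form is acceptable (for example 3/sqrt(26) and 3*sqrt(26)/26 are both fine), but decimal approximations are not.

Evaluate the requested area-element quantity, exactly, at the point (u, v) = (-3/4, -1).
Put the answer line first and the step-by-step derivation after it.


Answer: sqrt(EG - F^2) = 7*sqrt(73)/8

E = 73/16, F = 0, G = 49/4; EG - F^2 = 3577/64


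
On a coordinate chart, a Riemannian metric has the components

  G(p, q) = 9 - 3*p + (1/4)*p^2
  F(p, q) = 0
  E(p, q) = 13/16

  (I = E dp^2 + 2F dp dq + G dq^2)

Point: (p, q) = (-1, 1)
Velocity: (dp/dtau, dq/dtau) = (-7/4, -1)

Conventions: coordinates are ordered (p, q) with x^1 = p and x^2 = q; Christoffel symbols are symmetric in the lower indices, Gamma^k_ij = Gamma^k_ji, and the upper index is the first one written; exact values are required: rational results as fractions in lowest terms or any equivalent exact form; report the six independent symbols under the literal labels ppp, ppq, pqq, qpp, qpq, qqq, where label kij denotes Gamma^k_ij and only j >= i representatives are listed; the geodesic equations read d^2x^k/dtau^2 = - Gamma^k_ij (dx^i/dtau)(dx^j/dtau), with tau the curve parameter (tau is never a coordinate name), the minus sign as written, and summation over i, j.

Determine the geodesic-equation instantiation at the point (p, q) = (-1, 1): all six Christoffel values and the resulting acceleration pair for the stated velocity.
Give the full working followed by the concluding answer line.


E = 13/16, F = 0, G = 49/4 at the point
E_p = 0, E_q = 0, F_p = 0, F_q = 0, G_p = -7/2, G_q = 0
EG - F^2 = 637/64;  g^inv = (64/637) * [[49/4, 0], [0, 13/16]]
first-kind symbols [ij,l] = (1/2)(d_i g_jl + d_j g_il - d_l g_ij): [pp,p] = E_p/2 = 0, [pp,q] = F_p - E_q/2 = 0, [pq,p] = E_q/2 = 0, [pq,q] = G_p/2 = -7/4, [qq,p] = F_q - G_p/2 = 7/4, [qq,q] = G_q/2 = 0
Gamma^p_ij = (G*[ij,p] - F*[ij,q])/(EG - F^2), Gamma^q_ij = (E*[ij,q] - F*[ij,p])/(EG - F^2)
Gamma_ppp = 0, Gamma_ppq = 0, Gamma_pqq = 28/13, Gamma_qpp = 0, Gamma_qpq = -1/7, Gamma_qqq = 0
d^2p/dtau^2 = -(Gamma_ppp*(-7/4)^2 + 2*Gamma_ppq*(-7/4)*(-1) + Gamma_pqq*(-1)^2) = -28/13
d^2q/dtau^2 = -(Gamma_qpp*(-7/4)^2 + 2*Gamma_qpq*(-7/4)*(-1) + Gamma_qqq*(-1)^2) = 1/2

Answer: Gamma_ppp = 0, Gamma_ppq = 0, Gamma_pqq = 28/13, Gamma_qpp = 0, Gamma_qpq = -1/7, Gamma_qqq = 0; accelerations (d^2p/dtau^2, d^2q/dtau^2) = (-28/13, 1/2)


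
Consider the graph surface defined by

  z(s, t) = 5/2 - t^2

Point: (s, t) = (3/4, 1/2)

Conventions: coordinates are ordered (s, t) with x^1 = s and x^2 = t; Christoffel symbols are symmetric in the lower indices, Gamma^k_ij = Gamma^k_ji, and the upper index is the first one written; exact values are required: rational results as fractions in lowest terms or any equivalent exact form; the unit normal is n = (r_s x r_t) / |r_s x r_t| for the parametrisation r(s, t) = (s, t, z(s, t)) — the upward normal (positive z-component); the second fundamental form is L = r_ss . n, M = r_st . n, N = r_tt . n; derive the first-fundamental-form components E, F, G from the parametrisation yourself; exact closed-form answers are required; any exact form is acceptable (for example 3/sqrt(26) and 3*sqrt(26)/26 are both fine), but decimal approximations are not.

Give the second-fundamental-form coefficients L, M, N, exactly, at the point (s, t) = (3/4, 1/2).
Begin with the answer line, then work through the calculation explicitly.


Answer: L = 0, M = 0, N = -sqrt(2)

z_s = 0, z_t = -1, z_ss = 0, z_st = 0, z_tt = -2
E = 1, F = 0, G = 2; answer radicand W^2 = 2
unnormalised second-form numerators: l = 0, m = 0, n = -2; L = l/sqrt(2), and similarly M = m/sqrt(W^2), N = n/sqrt(W^2)


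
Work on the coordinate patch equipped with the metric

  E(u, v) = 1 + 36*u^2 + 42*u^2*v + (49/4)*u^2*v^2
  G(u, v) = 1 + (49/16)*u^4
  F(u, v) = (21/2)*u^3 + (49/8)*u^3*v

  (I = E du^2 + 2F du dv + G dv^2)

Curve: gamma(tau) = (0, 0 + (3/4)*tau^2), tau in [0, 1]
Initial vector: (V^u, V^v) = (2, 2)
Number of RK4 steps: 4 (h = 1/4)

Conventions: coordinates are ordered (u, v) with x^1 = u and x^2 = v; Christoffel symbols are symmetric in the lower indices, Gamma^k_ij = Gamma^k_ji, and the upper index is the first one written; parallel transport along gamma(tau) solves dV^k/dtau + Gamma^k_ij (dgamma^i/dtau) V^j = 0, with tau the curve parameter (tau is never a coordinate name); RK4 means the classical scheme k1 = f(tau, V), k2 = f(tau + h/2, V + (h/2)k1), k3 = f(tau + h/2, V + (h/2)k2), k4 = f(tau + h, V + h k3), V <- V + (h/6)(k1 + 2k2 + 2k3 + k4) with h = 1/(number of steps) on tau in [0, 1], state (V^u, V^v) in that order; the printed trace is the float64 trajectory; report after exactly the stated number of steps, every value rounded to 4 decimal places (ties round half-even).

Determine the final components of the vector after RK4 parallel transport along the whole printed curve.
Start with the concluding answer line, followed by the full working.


Answer: V^u = 2.0000, V^v = 2.0000

gamma'(tau) = (0, (3/2)*tau); f(tau, V)^k = -Gamma^k_ij(gamma(tau)) gamma'^i(tau) V^j; h = 1/4; intermediate values shown to 6 dp
curve data and Christoffel symbols at the stage parameters:
  tau = 0.000000: gamma = (0.000000, 0.000000), gamma' = (0.000000, 0.000000); Gamma_uuu = 0.000000, Gamma_uuv = 0.000000, Gamma_uvv = 0.000000, Gamma_vuu = 0.000000, Gamma_vuv = 0.000000, Gamma_vvv = 0.000000
  tau = 0.125000: gamma = (0.000000, 0.011719), gamma' = (0.000000, 0.187500); Gamma_uuu = 0.000000, Gamma_uuv = 0.000000, Gamma_uvv = 0.000000, Gamma_vuu = 0.000000, Gamma_vuv = 0.000000, Gamma_vvv = 0.000000
  tau = 0.250000: gamma = (0.000000, 0.046875), gamma' = (0.000000, 0.375000); Gamma_uuu = 0.000000, Gamma_uuv = 0.000000, Gamma_uvv = 0.000000, Gamma_vuu = 0.000000, Gamma_vuv = 0.000000, Gamma_vvv = 0.000000
  tau = 0.375000: gamma = (0.000000, 0.105469), gamma' = (0.000000, 0.562500); Gamma_uuu = 0.000000, Gamma_uuv = 0.000000, Gamma_uvv = 0.000000, Gamma_vuu = 0.000000, Gamma_vuv = 0.000000, Gamma_vvv = 0.000000
  tau = 0.500000: gamma = (0.000000, 0.187500), gamma' = (0.000000, 0.750000); Gamma_uuu = 0.000000, Gamma_uuv = 0.000000, Gamma_uvv = 0.000000, Gamma_vuu = 0.000000, Gamma_vuv = 0.000000, Gamma_vvv = 0.000000
  tau = 0.625000: gamma = (0.000000, 0.292969), gamma' = (0.000000, 0.937500); Gamma_uuu = 0.000000, Gamma_uuv = 0.000000, Gamma_uvv = 0.000000, Gamma_vuu = 0.000000, Gamma_vuv = 0.000000, Gamma_vvv = 0.000000
  tau = 0.750000: gamma = (0.000000, 0.421875), gamma' = (0.000000, 1.125000); Gamma_uuu = 0.000000, Gamma_uuv = 0.000000, Gamma_uvv = 0.000000, Gamma_vuu = 0.000000, Gamma_vuv = 0.000000, Gamma_vvv = 0.000000
  tau = 0.875000: gamma = (0.000000, 0.574219), gamma' = (0.000000, 1.312500); Gamma_uuu = 0.000000, Gamma_uuv = 0.000000, Gamma_uvv = 0.000000, Gamma_vuu = 0.000000, Gamma_vuv = 0.000000, Gamma_vvv = 0.000000
  tau = 1.000000: gamma = (0.000000, 0.750000), gamma' = (0.000000, 1.500000); Gamma_uuu = 0.000000, Gamma_uuv = 0.000000, Gamma_uvv = 0.000000, Gamma_vuu = 0.000000, Gamma_vuv = 0.000000, Gamma_vvv = 0.000000
step 0: V^u = 2.0000, V^v = 2.0000
step 1: k1 = (0.000000, 0.000000), k2 = (0.000000, 0.000000), k3 = (0.000000, 0.000000), k4 = (0.000000, 0.000000); V <- V + (h/6)(k1 + 2k2 + 2k3 + k4): V^u = 2.0000, V^v = 2.0000
step 2: k1 = (0.000000, 0.000000), k2 = (0.000000, 0.000000), k3 = (0.000000, 0.000000), k4 = (0.000000, 0.000000); V <- V + (h/6)(k1 + 2k2 + 2k3 + k4): V^u = 2.0000, V^v = 2.0000
step 3: k1 = (0.000000, 0.000000), k2 = (0.000000, 0.000000), k3 = (0.000000, 0.000000), k4 = (0.000000, 0.000000); V <- V + (h/6)(k1 + 2k2 + 2k3 + k4): V^u = 2.0000, V^v = 2.0000
step 4: k1 = (0.000000, 0.000000), k2 = (0.000000, 0.000000), k3 = (0.000000, 0.000000), k4 = (0.000000, 0.000000); V <- V + (h/6)(k1 + 2k2 + 2k3 + k4): V^u = 2.0000, V^v = 2.0000


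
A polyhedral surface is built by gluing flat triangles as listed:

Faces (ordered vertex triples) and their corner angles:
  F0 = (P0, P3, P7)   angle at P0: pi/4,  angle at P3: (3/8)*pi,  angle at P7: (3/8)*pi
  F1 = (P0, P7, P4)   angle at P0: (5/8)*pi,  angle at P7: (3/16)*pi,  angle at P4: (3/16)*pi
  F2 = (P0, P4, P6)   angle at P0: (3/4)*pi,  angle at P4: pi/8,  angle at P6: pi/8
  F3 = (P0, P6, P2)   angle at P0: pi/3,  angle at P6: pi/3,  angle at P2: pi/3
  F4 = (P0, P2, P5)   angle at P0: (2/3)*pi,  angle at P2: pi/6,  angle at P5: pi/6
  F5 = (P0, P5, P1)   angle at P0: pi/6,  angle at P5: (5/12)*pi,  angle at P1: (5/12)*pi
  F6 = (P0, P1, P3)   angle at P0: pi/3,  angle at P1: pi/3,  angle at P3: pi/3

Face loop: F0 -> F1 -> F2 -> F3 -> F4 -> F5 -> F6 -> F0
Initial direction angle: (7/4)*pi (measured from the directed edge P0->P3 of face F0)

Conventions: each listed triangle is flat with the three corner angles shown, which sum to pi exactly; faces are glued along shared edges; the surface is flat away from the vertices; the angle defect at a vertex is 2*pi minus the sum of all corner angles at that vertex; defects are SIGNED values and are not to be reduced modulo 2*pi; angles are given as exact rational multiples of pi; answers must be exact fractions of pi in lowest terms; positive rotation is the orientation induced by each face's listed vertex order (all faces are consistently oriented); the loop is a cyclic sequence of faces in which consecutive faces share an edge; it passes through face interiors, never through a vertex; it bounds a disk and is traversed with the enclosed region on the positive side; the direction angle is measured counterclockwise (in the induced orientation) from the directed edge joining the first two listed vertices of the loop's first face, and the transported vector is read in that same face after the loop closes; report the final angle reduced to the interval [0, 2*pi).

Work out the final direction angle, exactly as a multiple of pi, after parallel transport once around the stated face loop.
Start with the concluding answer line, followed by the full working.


Answer: final direction angle = (5/8)*pi

enclosed vertex P0: corner angles sum to (25/8)*pi, defect = 2*pi - (25/8)*pi = (-9/8)*pi
by Gauss-Bonnet the loop rotates the vector by the enclosed defect sum (positive orientation, mod 2*pi)
final angle = (7/4)*pi - (9/8)*pi = (5/8)*pi (mod 2*pi)


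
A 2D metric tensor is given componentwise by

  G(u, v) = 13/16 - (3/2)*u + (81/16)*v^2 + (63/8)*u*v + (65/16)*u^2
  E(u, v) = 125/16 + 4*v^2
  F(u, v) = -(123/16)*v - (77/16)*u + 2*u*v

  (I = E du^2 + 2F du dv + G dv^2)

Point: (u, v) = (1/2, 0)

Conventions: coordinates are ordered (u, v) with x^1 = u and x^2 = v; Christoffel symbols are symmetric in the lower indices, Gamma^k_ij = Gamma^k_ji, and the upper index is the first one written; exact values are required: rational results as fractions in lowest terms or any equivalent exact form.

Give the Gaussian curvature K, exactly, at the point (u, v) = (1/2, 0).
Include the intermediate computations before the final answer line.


E = 125/16, F = -77/32, G = 69/64, EG - F^2 = 337/128 at the point
E_u = 0, E_v = 0, F_u = -77/16, F_v = -107/16, G_u = 41/16, G_v = 63/16
E_vv = 8, F_uv = 2, G_uu = 65/8
Apply the Brioschi formula K = (det M1 - det M2)/(EG - F^2)^2 over the derivative matrices of E, F, G.
M1 = [[-E_vv/2 + F_uv - G_uu/2, E_u/2, F_u - E_v/2], [F_v - G_u/2, E, F], [G_v/2, F, G]] = [[-97/16, 0, -77/16], [-255/32, 125/16, -77/32], [63/32, -77/32, 69/64]]; det M1 = -560657/16384
M2 = [[0, E_v/2, G_u/2], [E_v/2, E, F], [G_u/2, F, G]] = [[0, 0, 41/32], [0, 125/16, -77/32], [41/32, -77/32, 69/64]]; det M2 = -210125/16384
det M1 - det M2 = -87633/4096; K = -87633/4096 / (337/128)^2 = -350532/113569

Answer: K = -350532/113569


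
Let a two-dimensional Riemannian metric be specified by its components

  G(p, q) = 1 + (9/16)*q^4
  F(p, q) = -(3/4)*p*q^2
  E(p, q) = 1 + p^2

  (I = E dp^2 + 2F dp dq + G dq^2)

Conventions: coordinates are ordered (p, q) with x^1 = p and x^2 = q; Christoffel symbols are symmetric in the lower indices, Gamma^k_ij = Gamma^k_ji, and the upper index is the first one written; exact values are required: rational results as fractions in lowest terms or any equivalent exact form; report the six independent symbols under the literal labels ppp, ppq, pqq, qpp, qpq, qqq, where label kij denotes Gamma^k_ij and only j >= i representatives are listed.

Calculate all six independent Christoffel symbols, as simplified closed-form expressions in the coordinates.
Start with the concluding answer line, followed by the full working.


Answer: Gamma_ppp = 16*p/(16*p^2 + 9*q^4 + 16), Gamma_ppq = 0, Gamma_pqq = -24*p*q/(16*p^2 + 9*q^4 + 16), Gamma_qpp = -12*q^2/(16*p^2 + 9*q^4 + 16), Gamma_qpq = 0, Gamma_qqq = 18*q^3/(16*p^2 + 9*q^4 + 16)

E = 1 + p^2; F = -(3/4)*p*q^2; G = 1 + (9/16)*q^4
Gamma^k_ij = (1/2) g^{kl} (d_i g_jl + d_j g_il - d_l g_ij), with g^inv = (1/(EG-F^2)) [[G, -F], [-F, E]]
first partials: E_p = 2*p, E_q = 0, F_p = -(3/4)*q^2, F_q = -(3/2)*p*q, G_p = 0, G_q = (9/4)*q^3
D = EG - F^2 = 1 + p^2 + (9/16)*q^4
expanded: Gamma^p_pp = (G E_p - 2F F_p + F E_q)/(2D), Gamma^p_pq = (G E_q - F G_p)/(2D), Gamma^p_qq = (2G F_q - G G_p - F G_q)/(2D), Gamma^q_pp = (2E F_p - E E_q - F E_p)/(2D), Gamma^q_pq = (E G_p - F E_q)/(2D), Gamma^q_qq = (E G_q - 2F F_q + F G_p)/(2D); substitute and cancel common factors


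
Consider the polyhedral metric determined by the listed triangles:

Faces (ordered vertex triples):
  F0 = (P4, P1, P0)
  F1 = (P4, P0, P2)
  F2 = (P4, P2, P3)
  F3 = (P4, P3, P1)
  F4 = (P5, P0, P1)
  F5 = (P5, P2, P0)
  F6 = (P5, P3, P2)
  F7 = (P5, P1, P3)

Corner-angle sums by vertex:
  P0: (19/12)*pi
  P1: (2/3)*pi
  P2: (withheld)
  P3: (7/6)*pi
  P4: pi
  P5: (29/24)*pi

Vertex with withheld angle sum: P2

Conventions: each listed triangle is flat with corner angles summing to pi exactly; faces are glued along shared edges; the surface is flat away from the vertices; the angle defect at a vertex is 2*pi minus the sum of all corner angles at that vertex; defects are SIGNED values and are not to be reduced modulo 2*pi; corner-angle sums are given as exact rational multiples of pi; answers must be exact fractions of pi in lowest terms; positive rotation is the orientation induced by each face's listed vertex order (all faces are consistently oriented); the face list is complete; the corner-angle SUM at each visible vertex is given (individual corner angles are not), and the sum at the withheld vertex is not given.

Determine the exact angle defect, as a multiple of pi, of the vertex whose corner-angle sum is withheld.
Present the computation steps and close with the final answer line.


V = 6, E = 12, F = 8; chi = V - E + F = 2
Gauss-Bonnet: total defect = 2*pi*chi = 4*pi; visible defects sum to (35/8)*pi

Answer: defect(P2) = (-3/8)*pi


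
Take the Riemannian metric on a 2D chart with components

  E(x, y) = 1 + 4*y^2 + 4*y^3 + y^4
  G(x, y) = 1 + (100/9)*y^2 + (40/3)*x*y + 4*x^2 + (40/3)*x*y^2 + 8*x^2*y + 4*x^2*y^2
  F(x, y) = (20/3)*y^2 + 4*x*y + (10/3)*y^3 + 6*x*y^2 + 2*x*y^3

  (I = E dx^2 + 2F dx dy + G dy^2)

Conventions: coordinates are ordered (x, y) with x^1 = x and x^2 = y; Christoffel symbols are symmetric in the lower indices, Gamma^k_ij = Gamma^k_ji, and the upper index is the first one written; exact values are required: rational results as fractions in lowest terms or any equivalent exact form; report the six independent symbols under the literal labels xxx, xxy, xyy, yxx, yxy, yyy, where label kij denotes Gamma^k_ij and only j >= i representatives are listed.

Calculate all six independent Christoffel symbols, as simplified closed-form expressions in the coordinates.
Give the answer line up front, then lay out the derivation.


Answer: Gamma_xxx = 0, Gamma_xxy = (18*y^3 + 54*y^2 + 36*y)/(36*x^2*y^2 + 72*x^2*y + 36*x^2 + 120*x*y^2 + 120*x*y + 9*y^4 + 36*y^3 + 136*y^2 + 9), Gamma_xyy = (18*x*y^2 + 36*x*y + 30*y^2 + 60*y)/(36*x^2*y^2 + 72*x^2*y + 36*x^2 + 120*x*y^2 + 120*x*y + 9*y^4 + 36*y^3 + 136*y^2 + 9), Gamma_yxx = 0, Gamma_yxy = (36*x*y^2 + 72*x*y + 36*x + 60*y^2 + 60*y)/(36*x^2*y^2 + 72*x^2*y + 36*x^2 + 120*x*y^2 + 120*x*y + 9*y^4 + 36*y^3 + 136*y^2 + 9), Gamma_yyy = (36*x^2*y + 36*x^2 + 120*x*y + 60*x + 100*y)/(36*x^2*y^2 + 72*x^2*y + 36*x^2 + 120*x*y^2 + 120*x*y + 9*y^4 + 36*y^3 + 136*y^2 + 9)

E = 1 + 4*y^2 + 4*y^3 + y^4; F = (20/3)*y^2 + 4*x*y + (10/3)*y^3 + 6*x*y^2 + 2*x*y^3; G = 1 + (100/9)*y^2 + (40/3)*x*y + 4*x^2 + (40/3)*x*y^2 + 8*x^2*y + 4*x^2*y^2
Gamma^k_ij = (1/2) g^{kl} (d_i g_jl + d_j g_il - d_l g_ij), with g^inv = (1/(EG-F^2)) [[G, -F], [-F, E]]
first partials: E_x = 0, E_y = 8*y + 12*y^2 + 4*y^3, F_x = 4*y + 6*y^2 + 2*y^3, F_y = (40/3)*y + 4*x + 10*y^2 + 12*x*y + 6*x*y^2, G_x = (40/3)*y + 8*x + (40/3)*y^2 + 16*x*y + 8*x*y^2, G_y = (200/9)*y + (40/3)*x + (80/3)*x*y + 8*x^2 + 8*x^2*y
D = EG - F^2 = 1 + (136/9)*y^2 + (40/3)*x*y + 4*x^2 + 4*y^3 + (40/3)*x*y^2 + 8*x^2*y + y^4 + 4*x^2*y^2
expanded: Gamma^x_xx = (G E_x - 2F F_x + F E_y)/(2D), Gamma^x_xy = (G E_y - F G_x)/(2D), Gamma^x_yy = (2G F_y - G G_x - F G_y)/(2D), Gamma^y_xx = (2E F_x - E E_y - F E_x)/(2D), Gamma^y_xy = (E G_x - F E_y)/(2D), Gamma^y_yy = (E G_y - 2F F_y + F G_x)/(2D); substitute and cancel common factors


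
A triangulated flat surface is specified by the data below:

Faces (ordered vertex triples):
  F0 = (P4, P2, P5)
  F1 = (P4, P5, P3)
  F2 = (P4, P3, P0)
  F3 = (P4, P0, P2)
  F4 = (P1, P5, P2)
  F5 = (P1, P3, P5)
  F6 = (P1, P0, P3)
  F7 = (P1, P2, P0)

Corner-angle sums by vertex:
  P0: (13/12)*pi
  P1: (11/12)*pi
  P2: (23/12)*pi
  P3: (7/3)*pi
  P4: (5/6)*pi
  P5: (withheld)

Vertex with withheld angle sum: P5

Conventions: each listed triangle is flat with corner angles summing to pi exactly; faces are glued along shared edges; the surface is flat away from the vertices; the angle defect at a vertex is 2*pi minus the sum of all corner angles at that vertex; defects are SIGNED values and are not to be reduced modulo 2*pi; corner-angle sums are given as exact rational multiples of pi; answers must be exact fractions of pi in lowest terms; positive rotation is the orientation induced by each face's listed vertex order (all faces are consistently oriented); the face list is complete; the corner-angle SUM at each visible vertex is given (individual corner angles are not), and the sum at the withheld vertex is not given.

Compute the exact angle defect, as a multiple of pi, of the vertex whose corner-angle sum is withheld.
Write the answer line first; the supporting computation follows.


Answer: defect(P5) = (13/12)*pi

V = 6, E = 12, F = 8; chi = V - E + F = 2
Gauss-Bonnet: total defect = 2*pi*chi = 4*pi; visible defects sum to (35/12)*pi


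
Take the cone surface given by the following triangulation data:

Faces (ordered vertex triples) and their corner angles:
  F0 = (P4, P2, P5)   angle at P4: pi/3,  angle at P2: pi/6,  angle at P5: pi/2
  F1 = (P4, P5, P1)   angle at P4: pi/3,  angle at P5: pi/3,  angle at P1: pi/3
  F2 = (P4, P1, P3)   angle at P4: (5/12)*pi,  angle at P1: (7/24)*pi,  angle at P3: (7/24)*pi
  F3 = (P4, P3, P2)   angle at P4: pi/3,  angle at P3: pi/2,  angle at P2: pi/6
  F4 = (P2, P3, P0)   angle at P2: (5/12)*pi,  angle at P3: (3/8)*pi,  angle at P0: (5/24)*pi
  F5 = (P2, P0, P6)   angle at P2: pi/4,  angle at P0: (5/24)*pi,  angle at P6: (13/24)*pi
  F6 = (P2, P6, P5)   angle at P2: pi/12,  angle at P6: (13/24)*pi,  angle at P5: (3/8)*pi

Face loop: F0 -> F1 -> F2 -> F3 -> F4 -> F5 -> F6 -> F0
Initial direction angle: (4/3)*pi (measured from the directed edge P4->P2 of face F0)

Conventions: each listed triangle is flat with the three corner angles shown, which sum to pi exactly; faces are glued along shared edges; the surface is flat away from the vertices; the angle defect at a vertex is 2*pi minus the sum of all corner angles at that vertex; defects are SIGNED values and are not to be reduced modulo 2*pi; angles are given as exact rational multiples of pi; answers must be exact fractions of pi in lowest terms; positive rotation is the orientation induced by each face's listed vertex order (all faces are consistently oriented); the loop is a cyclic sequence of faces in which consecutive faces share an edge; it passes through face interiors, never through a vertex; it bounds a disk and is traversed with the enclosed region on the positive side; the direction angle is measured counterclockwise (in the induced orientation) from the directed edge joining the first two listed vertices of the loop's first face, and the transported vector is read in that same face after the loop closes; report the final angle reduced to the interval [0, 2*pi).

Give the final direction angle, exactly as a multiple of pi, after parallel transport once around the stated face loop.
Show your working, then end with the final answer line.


enclosed vertex P2: corner angles sum to (13/12)*pi, defect = 2*pi - (13/12)*pi = (11/12)*pi
enclosed vertex P4: corner angles sum to (17/12)*pi, defect = 2*pi - (17/12)*pi = (7/12)*pi
summing the enclosed defects onto the initial angle, mod 2*pi in the induced orientation:
final angle = (4/3)*pi + (3/2)*pi = (5/6)*pi (mod 2*pi)

Answer: final direction angle = (5/6)*pi


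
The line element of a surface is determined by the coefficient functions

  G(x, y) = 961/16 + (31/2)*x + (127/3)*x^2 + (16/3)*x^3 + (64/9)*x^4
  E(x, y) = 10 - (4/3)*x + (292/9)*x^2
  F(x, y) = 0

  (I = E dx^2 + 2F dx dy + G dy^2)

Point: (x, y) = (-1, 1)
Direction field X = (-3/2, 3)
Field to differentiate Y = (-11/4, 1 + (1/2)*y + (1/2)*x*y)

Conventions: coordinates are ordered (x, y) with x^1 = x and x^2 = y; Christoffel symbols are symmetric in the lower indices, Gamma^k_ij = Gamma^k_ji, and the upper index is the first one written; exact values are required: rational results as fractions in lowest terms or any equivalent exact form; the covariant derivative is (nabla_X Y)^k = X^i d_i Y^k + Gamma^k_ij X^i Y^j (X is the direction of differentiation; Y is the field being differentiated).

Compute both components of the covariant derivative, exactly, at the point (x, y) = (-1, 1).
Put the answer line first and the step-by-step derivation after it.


Answer: (nabla_X Y)^x = -255/788, (nabla_X Y)^y = 1689/452

E = 394/9, F = 0, G = 12769/144 at the point
E_x = -596/9, E_y = 0, F_x = 0, F_y = 0, G_x = -1469/18, G_y = 0
EG - F^2 = 2515493/648;  g^inv = (648/2515493) * [[12769/144, 0], [0, 394/9]]
first-kind symbols [ij,l] = (1/2)(d_i g_jl + d_j g_il - d_l g_ij): [xx,x] = E_x/2 = -298/9, [xx,y] = F_x - E_y/2 = 0, [xy,x] = E_y/2 = 0, [xy,y] = G_x/2 = -1469/36, [yy,x] = F_y - G_x/2 = 1469/36, [yy,y] = G_y/2 = 0
Gamma^x_ij = (G*[ij,x] - F*[ij,y])/(EG - F^2), Gamma^y_ij = (E*[ij,y] - F*[ij,x])/(EG - F^2)
Gamma_xxx = -149/197, Gamma_xxy = 0, Gamma_xyy = 1469/1576, Gamma_yxx = 0, Gamma_yxy = -52/113, Gamma_yyy = 0
X = (-3/2, 3), Y = (-11/4, 1) at the point


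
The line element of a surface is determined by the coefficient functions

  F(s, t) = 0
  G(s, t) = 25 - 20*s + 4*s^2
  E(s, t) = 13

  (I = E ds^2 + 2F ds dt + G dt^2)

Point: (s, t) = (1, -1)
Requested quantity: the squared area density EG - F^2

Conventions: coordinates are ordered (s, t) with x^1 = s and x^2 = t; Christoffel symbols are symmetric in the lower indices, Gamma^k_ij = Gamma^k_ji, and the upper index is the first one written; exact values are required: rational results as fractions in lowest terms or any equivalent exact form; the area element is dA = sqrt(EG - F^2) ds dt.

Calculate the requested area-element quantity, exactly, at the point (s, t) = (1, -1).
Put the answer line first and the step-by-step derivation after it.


Answer: EG - F^2 = 117

E = 13, F = 0, G = 9; EG - F^2 = 117


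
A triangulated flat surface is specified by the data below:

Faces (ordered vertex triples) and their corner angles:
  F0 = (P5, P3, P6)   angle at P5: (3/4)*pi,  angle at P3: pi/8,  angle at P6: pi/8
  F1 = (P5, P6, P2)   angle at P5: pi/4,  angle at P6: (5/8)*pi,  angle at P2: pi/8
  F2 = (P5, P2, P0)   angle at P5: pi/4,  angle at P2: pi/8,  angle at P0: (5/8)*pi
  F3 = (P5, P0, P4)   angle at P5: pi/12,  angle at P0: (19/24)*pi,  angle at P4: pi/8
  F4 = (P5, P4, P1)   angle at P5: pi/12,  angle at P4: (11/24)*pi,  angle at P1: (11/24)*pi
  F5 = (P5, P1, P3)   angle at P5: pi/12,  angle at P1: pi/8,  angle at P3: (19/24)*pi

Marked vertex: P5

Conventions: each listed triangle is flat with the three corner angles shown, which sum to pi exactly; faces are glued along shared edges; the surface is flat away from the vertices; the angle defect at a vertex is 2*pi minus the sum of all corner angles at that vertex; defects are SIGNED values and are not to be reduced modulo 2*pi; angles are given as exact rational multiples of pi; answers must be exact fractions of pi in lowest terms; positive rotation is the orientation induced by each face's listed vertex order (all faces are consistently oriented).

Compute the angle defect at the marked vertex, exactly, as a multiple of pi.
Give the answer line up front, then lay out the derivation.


Answer: defect(P5) = pi/2

Sum of corner angles at P5: (3/2)*pi
defect = 2*pi - (3/2)*pi


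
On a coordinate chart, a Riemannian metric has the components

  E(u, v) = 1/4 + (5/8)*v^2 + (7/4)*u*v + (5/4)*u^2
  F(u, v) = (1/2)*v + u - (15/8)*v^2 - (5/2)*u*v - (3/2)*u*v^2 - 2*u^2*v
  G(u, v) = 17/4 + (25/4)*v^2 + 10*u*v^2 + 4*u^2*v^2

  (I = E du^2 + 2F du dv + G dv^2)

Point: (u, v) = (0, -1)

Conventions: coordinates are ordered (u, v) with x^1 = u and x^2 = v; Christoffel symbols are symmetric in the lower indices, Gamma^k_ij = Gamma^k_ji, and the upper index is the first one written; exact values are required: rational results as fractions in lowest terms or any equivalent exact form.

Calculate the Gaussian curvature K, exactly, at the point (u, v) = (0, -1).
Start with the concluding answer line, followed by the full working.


Answer: K = -17800/51529

E = 7/8, F = -19/8, G = 21/2, EG - F^2 = 227/64 at the point
E_u = -7/4, E_v = -5/4, F_u = 2, F_v = 17/4, G_u = 10, G_v = -25/2
E_vv = 5/4, F_uv = 1/2, G_uu = 8
K follows from Brioschi's formula, (det M1 - det M2)/(EG - F^2)^2.
M1 = [[-E_vv/2 + F_uv - G_uu/2, E_u/2, F_u - E_v/2], [F_v - G_u/2, E, F], [G_v/2, F, G]] = [[-33/8, -7/8, 21/8], [-3/4, 7/8, -19/8], [-25/4, -19/8, 21/2]]; det M1 = -7925/512
M2 = [[0, E_v/2, G_u/2], [E_v/2, E, F], [G_u/2, F, G]] = [[0, -5/8, 5], [-5/8, 7/8, -19/8], [5, -19/8, 21/2]]; det M2 = -1425/128
det M1 - det M2 = -2225/512; K = -2225/512 / (227/64)^2 = -17800/51529
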